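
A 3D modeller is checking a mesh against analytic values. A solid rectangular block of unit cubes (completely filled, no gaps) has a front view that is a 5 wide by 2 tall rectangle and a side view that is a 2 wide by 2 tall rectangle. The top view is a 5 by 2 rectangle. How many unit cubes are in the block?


Orthographic views of a solid rectangular block:
Front view 5 x 2 -> length = 5, height = 2
Side view 2 x 2 -> width = 2, height = 2 (consistent)
Top view 5 x 2 -> confirms length = 5, width = 2
The block is 5 x 2 x 2.
Total unit cubes = 5 * 2 * 2 = 20
20 unit cubes


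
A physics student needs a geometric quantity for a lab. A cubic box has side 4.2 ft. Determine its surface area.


Shape: cube
Side s = 4.2 ft
A cube has 6 square faces.
Formula: SA = 6 * s^2
s^2 = 17.64
SA = 6 * 17.64
SA = 105.84
105.84 ft^2


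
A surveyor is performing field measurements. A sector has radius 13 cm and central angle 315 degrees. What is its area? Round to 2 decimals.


Shape: circular sector
Radius r = 13 cm, Angle = 315 degrees
Formula: A = (angle/360) * pi * r^2
r^2 = 169
Fraction of circle = 315/360
A = (315/360) * pi * 169
A = 147.875 * pi
A = 464.56
464.56 cm^2


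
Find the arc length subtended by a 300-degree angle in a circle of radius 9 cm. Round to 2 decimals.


Shape: circular arc
Radius r = 9 cm, Angle = 300 degrees
Formula: L = (angle/360) * 2 * pi * r
2 * pi * r = 18 * pi
L = (300/360) * 18 * pi
L = 15 * pi
L = 47.12
47.12 cm


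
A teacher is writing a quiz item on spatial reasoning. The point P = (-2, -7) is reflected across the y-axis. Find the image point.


Transformation: reflection
Original point: (-2, -7)
Rule for reflection over the y-axis: (x, y) -> (-x, y)
Apply: (-2, -7) -> (2, -7)
(2, -7)


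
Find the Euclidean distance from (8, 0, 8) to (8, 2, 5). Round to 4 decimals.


3D distance between two points
P1 = (8, 0, 8), P2 = (8, 2, 5)
Formula: d = sqrt((x2-x1)^2 + (y2-y1)^2 + (z2-z1)^2)
dx = 8 - 8 = 0
dy = 2 - 0 = 2
dz = 5 - 8 = -3
dx^2 + dy^2 + dz^2 = 0 + 4 + 9 = 13
d = sqrt(13)
d = 3.6056
3.6056 units


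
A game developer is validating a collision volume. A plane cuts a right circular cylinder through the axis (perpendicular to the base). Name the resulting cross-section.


Solid: right circular cylinder
Cutting plane: through the axis (perpendicular to the base)
Visualize the intersection of the plane with the solid's surface.
The boundary of the cut region is a rectangle.
rectangle


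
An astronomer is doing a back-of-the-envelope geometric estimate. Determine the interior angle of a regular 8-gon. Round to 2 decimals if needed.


Shape: regular octagon (8 sides)
Formula: interior angle = (n - 2) * 180 / n
(n - 2) = 6
(n - 2) * 180 = 1080
angle = 1080 / 8
angle = 135
135 degrees


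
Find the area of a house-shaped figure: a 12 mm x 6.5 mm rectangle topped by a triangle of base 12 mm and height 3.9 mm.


Composite shape: rectangle + triangle
Rectangle area = 12 * 6.5 = 78
Triangle area = 0.5 * 12 * 3.9 = 23.4
Total = 78 + 23.4
Total = 101.4
101.4 mm^2


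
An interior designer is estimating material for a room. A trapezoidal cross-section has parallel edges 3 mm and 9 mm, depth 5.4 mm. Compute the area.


Shape: trapezoid
Parallel sides a = 3 mm, b = 9 mm; Height h = 5.4 mm
Formula: A = (a + b) * h / 2
a + b = 3 + 9 = 12
A = 12 * 5.4 / 2
A = 64.8 / 2
A = 32.4
32.4 mm^2


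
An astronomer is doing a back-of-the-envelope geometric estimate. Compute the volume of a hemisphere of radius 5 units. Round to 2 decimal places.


Shape: hemisphere (half of a sphere)
Radius r = 5 units
Formula: V = (1/2) * (4/3) * pi * r^3 = (2/3) * pi * r^3
r^3 = 125
(2/3) * 125 = 83.333333
V = 83.333333 * pi
V = 261.8
261.8 units^3


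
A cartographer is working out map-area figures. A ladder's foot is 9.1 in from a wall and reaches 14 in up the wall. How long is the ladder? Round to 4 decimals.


Shape: right triangle
Legs a = 9.1 in, b = 14 in
Formula: c = sqrt(a^2 + b^2)
a^2 = 82.81, b^2 = 196
a^2 + b^2 = 278.81
c = sqrt(278.81)
c = 16.6976
16.6976 in


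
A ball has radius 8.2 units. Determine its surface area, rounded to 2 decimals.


Shape: sphere
Radius r = 8.2 units
Formula: SA = 4 * pi * r^2
r^2 = 67.24
SA = 4 * pi * 67.24
SA = 268.96 * pi
SA = 844.96
844.96 units^2


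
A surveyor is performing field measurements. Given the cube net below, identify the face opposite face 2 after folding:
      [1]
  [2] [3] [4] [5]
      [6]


Net: cross layout. Take square 3 as the base (bottom).
Fold the four squares in the horizontal row up around 3: 2 -> left, 4 -> right, 5 wraps to the top.
Fold 1 and 6 up from 3: 1 -> back, 6 -> front.
Opposite pairs are therefore: (1, 6), (2, 4), (3, 5).
Face 2 is opposite face 4.
face 4


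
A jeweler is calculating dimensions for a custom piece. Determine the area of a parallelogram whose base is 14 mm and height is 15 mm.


Shape: parallelogram
Base b = 14 mm, Height h = 15 mm
Formula: A = b * h
A = 14 * 15
A = 210
210 mm^2


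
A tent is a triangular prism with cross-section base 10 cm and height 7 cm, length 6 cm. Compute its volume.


Shape: triangular prism
Triangle base = 10 cm, triangle height = 7 cm, prism length L = 6 cm
Formula: V = (1/2 * b * h_tri) * L
Cross-section area = 0.5 * 10 * 7 = 35
V = 35 * 6
V = 210
210 cm^3


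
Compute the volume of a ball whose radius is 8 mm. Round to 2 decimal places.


Shape: sphere
Radius r = 8 mm
Formula: V = (4/3) * pi * r^3
r^3 = 512
(4/3) * 512 = 682.666667
V = 682.666667 * pi
V = 2144.66
2144.66 mm^3


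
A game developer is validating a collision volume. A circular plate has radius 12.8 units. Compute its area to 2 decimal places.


Shape: circle
Radius r = 12.8 units
Formula: A = pi * r^2
r^2 = 12.8^2 = 163.84
A = pi * 163.84
A = 514.72
514.72 units^2


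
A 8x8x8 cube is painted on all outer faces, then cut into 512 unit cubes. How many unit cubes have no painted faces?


Large cube: 8 x 8 x 8, cut into unit cubes.
n = 8, so n - 2 = 6
Unpainted cubes form the interior (n - 2)^3 block.
(n - 2)^3 = 6^3 = 216
216 unit cubes


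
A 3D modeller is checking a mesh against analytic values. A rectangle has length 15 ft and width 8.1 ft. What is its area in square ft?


Shape: rectangle
Length l = 15 ft, Width w = 8.1 ft
Formula: A = l * w
A = 15 * 8.1
A = 121.5
121.5 ft^2


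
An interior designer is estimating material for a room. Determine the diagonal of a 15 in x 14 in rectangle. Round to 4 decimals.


Shape: rectangle (diagonal via Pythagoras)
Sides: 15 in and 14 in
Formula: d = sqrt(l^2 + w^2)
l^2 = 225, w^2 = 196
l^2 + w^2 = 421
d = sqrt(421)
d = 20.5183
20.5183 in


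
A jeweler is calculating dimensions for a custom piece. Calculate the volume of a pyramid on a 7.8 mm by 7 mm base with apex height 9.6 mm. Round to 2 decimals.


Shape: rectangular pyramid
Base: 7.8 mm x 7 mm, Height h = 9.6 mm
Formula: V = (1/3) * base_area * h
base_area = 7.8 * 7 = 54.6
base_area * h = 54.6 * 9.6 = 524.16
V = 524.16 / 3
V = 174.72
174.72 mm^3


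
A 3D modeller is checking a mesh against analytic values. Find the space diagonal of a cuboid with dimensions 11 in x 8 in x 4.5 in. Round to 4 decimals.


Shape: rectangular box (space diagonal)
l = 11 in, w = 8 in, h = 4.5 in
Visualize: the diagonal of the base, then a right triangle with that diagonal and the height.
Formula: d = sqrt(l^2 + w^2 + h^2)
l^2 + w^2 + h^2 = 121 + 64 + 20.25 = 205.25
d = sqrt(205.25)
d = 14.3265
14.3265 in


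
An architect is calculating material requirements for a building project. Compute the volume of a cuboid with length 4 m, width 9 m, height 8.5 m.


Shape: rectangular prism
l = 4 m, w = 9 m, h = 8.5 m
Formula: V = l * w * h
V = 4 * 9 * 8.5
V = 36 * 8.5
V = 306
306 m^3


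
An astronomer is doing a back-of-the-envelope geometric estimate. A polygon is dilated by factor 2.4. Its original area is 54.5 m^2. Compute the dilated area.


Linear scale factor k = 2.4
Original area = 54.5 m^2
Rule: under a linear scaling by k, areas scale by k^2.
k^2 = 2.4^2 = 5.76
New area = 54.5 * 5.76
New area = 313.92
313.92 m^2


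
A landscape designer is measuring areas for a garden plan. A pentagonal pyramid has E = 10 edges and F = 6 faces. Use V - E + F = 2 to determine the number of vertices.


Polyhedron: pentagonal pyramid
Euler's formula for convex polyhedra: V - E + F = 2
Given: E = 10 edges and F = 6 faces
Solve for V:
V = 2 + E - F = 2 + 10 - 6 = 6
6 vertices


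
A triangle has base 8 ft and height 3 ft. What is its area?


Shape: triangle
Base b = 8 ft, Height h = 3 ft
Formula: A = (1/2) * b * h
A = 0.5 * 8 * 3
A = 0.5 * 24
A = 12
12 ft^2


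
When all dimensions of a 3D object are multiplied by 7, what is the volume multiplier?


Linear scale factor k = 7
Rule: under a linear scaling by k, volumes scale by k^3.
k^3 = 7 * 7 * 7
k^3 = 49 * 7
k^3 = 343
Volume scales by a factor of 343.
343 (dimensionless)


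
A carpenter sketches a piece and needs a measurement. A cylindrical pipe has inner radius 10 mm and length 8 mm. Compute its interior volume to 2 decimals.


Shape: cylinder
Radius r = 10 mm, Height h = 8 mm
Formula: V = pi * r^2 * h
r^2 = 100
V = pi * 100 * 8
V = 800 * pi
V = 2513.27
2513.27 mm^3


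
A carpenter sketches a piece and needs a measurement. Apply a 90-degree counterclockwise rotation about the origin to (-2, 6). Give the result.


Transformation: rotation about the origin
Original point: (-2, 6)
Rule for 90 deg counterclockwise: (x, y) -> (-y, x)
Apply: (-2, 6) -> (-6, -2)
(-6, -2)


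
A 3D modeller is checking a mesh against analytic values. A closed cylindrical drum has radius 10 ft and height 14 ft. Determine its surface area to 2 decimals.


Shape: closed cylinder
Radius r = 10 ft, Height h = 14 ft
Formula: SA = 2*pi*r^2 + 2*pi*r*h = 2*pi*r*(r + h)
r + h = 24
2 * r * (r + h) = 2 * 10 * 24 = 480
SA = 480 * pi
SA = 1507.96
1507.96 ft^2


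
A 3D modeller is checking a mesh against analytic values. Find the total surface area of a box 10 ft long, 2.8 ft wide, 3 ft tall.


Shape: rectangular prism
l = 10 ft, w = 2.8 ft, h = 3 ft
Formula: SA = 2(lw + lh + wh)
lw = 28, lh = 30, wh = 8.4
lw + lh + wh = 66.4
SA = 2 * 66.4
SA = 132.8
132.8 ft^2


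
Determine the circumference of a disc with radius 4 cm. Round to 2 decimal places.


Shape: circle
Radius r = 4 cm
Formula: C = 2 * pi * r
C = 2 * pi * 4
C = 8 * pi
C = 25.13
25.13 cm


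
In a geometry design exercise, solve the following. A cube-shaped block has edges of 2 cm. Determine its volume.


Shape: cube
Side s = 2 cm
Formula: V = s^3
V = 2 * 2 * 2
V = 4 * 2
V = 8
8 cm^3


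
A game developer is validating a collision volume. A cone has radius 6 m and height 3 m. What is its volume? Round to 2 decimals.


Shape: cone
Radius r = 6 m, Height h = 3 m
Formula: V = (1/3) * pi * r^2 * h
r^2 = 36
pi * r^2 * h = pi * 36 * 3 = 108 * pi
V = 108 * pi / 3
V = 113.1
113.1 m^3


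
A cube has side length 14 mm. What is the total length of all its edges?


Shape: cube
Side s = 14 mm
A cube has 12 edges, all equal.
Formula: total edge length = 12 * s
Total = 12 * 14
Total = 168
168 mm


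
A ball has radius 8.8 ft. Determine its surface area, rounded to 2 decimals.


Shape: sphere
Radius r = 8.8 ft
Formula: SA = 4 * pi * r^2
r^2 = 77.44
SA = 4 * pi * 77.44
SA = 309.76 * pi
SA = 973.14
973.14 ft^2


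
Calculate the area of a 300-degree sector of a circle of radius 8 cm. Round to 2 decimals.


Shape: circular sector
Radius r = 8 cm, Angle = 300 degrees
Formula: A = (angle/360) * pi * r^2
r^2 = 64
Fraction of circle = 300/360
A = (300/360) * pi * 64
A = 53.333333 * pi
A = 167.55
167.55 cm^2


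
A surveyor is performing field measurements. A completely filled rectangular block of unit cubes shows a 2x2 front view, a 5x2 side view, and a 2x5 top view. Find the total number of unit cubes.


Orthographic views of a solid rectangular block:
Front view 2 x 2 -> length = 2, height = 2
Side view 5 x 2 -> width = 5, height = 2 (consistent)
Top view 2 x 5 -> confirms length = 2, width = 5
The block is 2 x 5 x 2.
Total unit cubes = 2 * 5 * 2 = 20
20 unit cubes


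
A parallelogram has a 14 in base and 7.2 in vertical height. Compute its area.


Shape: parallelogram
Base b = 14 in, Height h = 7.2 in
Formula: A = b * h
A = 14 * 7.2
A = 100.8
100.8 in^2


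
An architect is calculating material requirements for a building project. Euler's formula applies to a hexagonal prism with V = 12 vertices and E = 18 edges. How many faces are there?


Polyhedron: hexagonal prism
Euler's formula for convex polyhedra: V - E + F = 2
Given: V = 12 vertices and E = 18 edges
Solve for F:
F = 2 + E - V = 2 + 18 - 12 = 8
8 faces


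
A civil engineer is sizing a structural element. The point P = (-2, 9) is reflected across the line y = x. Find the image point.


Transformation: reflection
Original point: (-2, 9)
Rule for reflection over y = x: (x, y) -> (y, x)
Apply: (-2, 9) -> (9, -2)
(9, -2)


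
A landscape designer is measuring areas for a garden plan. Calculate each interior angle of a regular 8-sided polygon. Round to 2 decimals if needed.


Shape: regular octagon (8 sides)
Formula: interior angle = (n - 2) * 180 / n
(n - 2) = 6
(n - 2) * 180 = 1080
angle = 1080 / 8
angle = 135
135 degrees


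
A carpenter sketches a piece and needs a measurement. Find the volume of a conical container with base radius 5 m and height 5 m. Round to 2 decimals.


Shape: cone
Radius r = 5 m, Height h = 5 m
Formula: V = (1/3) * pi * r^2 * h
r^2 = 25
pi * r^2 * h = pi * 25 * 5 = 125 * pi
V = 125 * pi / 3
V = 130.9
130.9 m^3


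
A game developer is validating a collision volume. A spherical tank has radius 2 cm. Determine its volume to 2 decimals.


Shape: sphere
Radius r = 2 cm
Formula: V = (4/3) * pi * r^3
r^3 = 8
(4/3) * 8 = 10.666667
V = 10.666667 * pi
V = 33.51
33.51 cm^3


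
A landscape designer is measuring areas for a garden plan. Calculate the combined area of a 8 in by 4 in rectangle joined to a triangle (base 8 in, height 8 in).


Composite shape: rectangle + triangle
Rectangle area = 8 * 4 = 32
Triangle area = 0.5 * 8 * 8 = 32
Total = 32 + 32
Total = 64
64 in^2


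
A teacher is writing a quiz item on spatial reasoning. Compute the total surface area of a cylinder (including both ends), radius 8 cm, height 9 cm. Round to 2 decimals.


Shape: closed cylinder
Radius r = 8 cm, Height h = 9 cm
Formula: SA = 2*pi*r^2 + 2*pi*r*h = 2*pi*r*(r + h)
r + h = 17
2 * r * (r + h) = 2 * 8 * 17 = 272
SA = 272 * pi
SA = 854.51
854.51 cm^2


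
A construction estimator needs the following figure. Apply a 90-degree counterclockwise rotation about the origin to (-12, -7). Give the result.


Transformation: rotation about the origin
Original point: (-12, -7)
Rule for 90 deg counterclockwise: (x, y) -> (-y, x)
Apply: (-12, -7) -> (7, -12)
(7, -12)


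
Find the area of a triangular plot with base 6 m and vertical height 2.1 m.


Shape: triangle
Base b = 6 m, Height h = 2.1 m
Formula: A = (1/2) * b * h
A = 0.5 * 6 * 2.1
A = 0.5 * 12.6
A = 6.3
6.3 m^2


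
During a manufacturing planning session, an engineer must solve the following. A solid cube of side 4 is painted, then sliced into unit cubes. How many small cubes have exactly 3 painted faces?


Large cube: 4 x 4 x 4, cut into unit cubes.
Cubes with 3 painted faces are at the corners. A cube always has 8 corners.
Count = 8
8 unit cubes


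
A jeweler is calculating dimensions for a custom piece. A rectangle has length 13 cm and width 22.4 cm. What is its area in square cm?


Shape: rectangle
Length l = 13 cm, Width w = 22.4 cm
Formula: A = l * w
A = 13 * 22.4
A = 291.2
291.2 cm^2


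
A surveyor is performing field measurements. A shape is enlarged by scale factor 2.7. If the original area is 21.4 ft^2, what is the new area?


Linear scale factor k = 2.7
Original area = 21.4 ft^2
Rule: under a linear scaling by k, areas scale by k^2.
k^2 = 2.7^2 = 7.29
New area = 21.4 * 7.29
New area = 156.006
156.006 ft^2


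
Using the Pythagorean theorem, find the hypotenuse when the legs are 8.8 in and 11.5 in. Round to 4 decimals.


Shape: right triangle
Legs a = 8.8 in, b = 11.5 in
Formula: c = sqrt(a^2 + b^2)
a^2 = 77.44, b^2 = 132.25
a^2 + b^2 = 209.69
c = sqrt(209.69)
c = 14.4807
14.4807 in


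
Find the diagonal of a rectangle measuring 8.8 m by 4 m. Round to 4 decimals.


Shape: rectangle (diagonal via Pythagoras)
Sides: 8.8 m and 4 m
Formula: d = sqrt(l^2 + w^2)
l^2 = 77.44, w^2 = 16
l^2 + w^2 = 93.44
d = sqrt(93.44)
d = 9.6664
9.6664 m


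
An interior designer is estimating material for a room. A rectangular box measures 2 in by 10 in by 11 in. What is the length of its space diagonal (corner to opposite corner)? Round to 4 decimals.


Shape: rectangular box (space diagonal)
l = 2 in, w = 10 in, h = 11 in
Visualize: the diagonal of the base, then a right triangle with that diagonal and the height.
Formula: d = sqrt(l^2 + w^2 + h^2)
l^2 + w^2 + h^2 = 4 + 100 + 121 = 225
d = sqrt(225)
d = 15.0
15 in


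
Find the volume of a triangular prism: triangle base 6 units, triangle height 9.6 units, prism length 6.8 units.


Shape: triangular prism
Triangle base = 6 units, triangle height = 9.6 units, prism length L = 6.8 units
Formula: V = (1/2 * b * h_tri) * L
Cross-section area = 0.5 * 6 * 9.6 = 28.8
V = 28.8 * 6.8
V = 195.84
195.84 units^3


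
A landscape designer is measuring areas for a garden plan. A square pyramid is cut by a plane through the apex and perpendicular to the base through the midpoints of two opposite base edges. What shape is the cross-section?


Solid: square pyramid
Cutting plane: through the apex and perpendicular to the base through the midpoints of two opposite base edges
Visualize the intersection of the plane with the solid's surface.
The boundary of the cut region is a isosceles triangle.
isosceles triangle


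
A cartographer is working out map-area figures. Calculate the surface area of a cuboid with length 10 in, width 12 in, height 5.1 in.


Shape: rectangular prism
l = 10 in, w = 12 in, h = 5.1 in
Formula: SA = 2(lw + lh + wh)
lw = 120, lh = 51, wh = 61.2
lw + lh + wh = 232.2
SA = 2 * 232.2
SA = 464.4
464.4 in^2


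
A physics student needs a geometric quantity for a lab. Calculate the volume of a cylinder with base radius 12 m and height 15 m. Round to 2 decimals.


Shape: cylinder
Radius r = 12 m, Height h = 15 m
Formula: V = pi * r^2 * h
r^2 = 144
V = pi * 144 * 15
V = 2160 * pi
V = 6785.84
6785.84 m^3


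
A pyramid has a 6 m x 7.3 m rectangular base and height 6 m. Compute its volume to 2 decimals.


Shape: rectangular pyramid
Base: 6 m x 7.3 m, Height h = 6 m
Formula: V = (1/3) * base_area * h
base_area = 6 * 7.3 = 43.8
base_area * h = 43.8 * 6 = 262.8
V = 262.8 / 3
V = 87.6
87.6 m^3


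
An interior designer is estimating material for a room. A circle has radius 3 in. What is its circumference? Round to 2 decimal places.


Shape: circle
Radius r = 3 in
Formula: C = 2 * pi * r
C = 2 * pi * 3
C = 6 * pi
C = 18.85
18.85 in


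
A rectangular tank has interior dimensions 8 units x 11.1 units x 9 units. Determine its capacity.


Shape: rectangular prism
l = 8 units, w = 11.1 units, h = 9 units
Formula: V = l * w * h
V = 8 * 11.1 * 9
V = 88.8 * 9
V = 799.2
799.2 units^3


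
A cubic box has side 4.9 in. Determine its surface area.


Shape: cube
Side s = 4.9 in
A cube has 6 square faces.
Formula: SA = 6 * s^2
s^2 = 24.01
SA = 6 * 24.01
SA = 144.06
144.06 in^2


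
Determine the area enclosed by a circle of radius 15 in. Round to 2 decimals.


Shape: circle
Radius r = 15 in
Formula: A = pi * r^2
r^2 = 15^2 = 225
A = pi * 225
A = 706.86
706.86 in^2


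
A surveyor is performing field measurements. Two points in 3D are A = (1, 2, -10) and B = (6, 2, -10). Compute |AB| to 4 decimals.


3D distance between two points
P1 = (1, 2, -10), P2 = (6, 2, -10)
Formula: d = sqrt((x2-x1)^2 + (y2-y1)^2 + (z2-z1)^2)
dx = 6 - 1 = 5
dy = 2 - 2 = 0
dz = -10 - -10 = 0
dx^2 + dy^2 + dz^2 = 25 + 0 + 0 = 25
d = sqrt(25)
d = 5.0
5 units


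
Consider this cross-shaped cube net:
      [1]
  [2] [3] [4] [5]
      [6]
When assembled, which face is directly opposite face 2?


Net: cross layout. Take square 3 as the base (bottom).
Fold the four squares in the horizontal row up around 3: 2 -> left, 4 -> right, 5 wraps to the top.
Fold 1 and 6 up from 3: 1 -> back, 6 -> front.
Opposite pairs are therefore: (1, 6), (2, 4), (3, 5).
Face 2 is opposite face 4.
face 4


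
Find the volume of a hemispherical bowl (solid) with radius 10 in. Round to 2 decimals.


Shape: hemisphere (half of a sphere)
Radius r = 10 in
Formula: V = (1/2) * (4/3) * pi * r^3 = (2/3) * pi * r^3
r^3 = 1000
(2/3) * 1000 = 666.666667
V = 666.666667 * pi
V = 2094.4
2094.4 in^3


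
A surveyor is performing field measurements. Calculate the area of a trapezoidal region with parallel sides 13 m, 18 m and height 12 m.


Shape: trapezoid
Parallel sides a = 13 m, b = 18 m; Height h = 12 m
Formula: A = (a + b) * h / 2
a + b = 13 + 18 = 31
A = 31 * 12 / 2
A = 372 / 2
A = 186
186 m^2


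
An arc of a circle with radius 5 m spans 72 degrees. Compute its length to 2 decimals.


Shape: circular arc
Radius r = 5 m, Angle = 72 degrees
Formula: L = (angle/360) * 2 * pi * r
2 * pi * r = 10 * pi
L = (72/360) * 10 * pi
L = 2 * pi
L = 6.28
6.28 m


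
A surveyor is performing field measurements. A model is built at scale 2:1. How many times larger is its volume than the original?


Linear scale factor k = 2
Rule: under a linear scaling by k, volumes scale by k^3.
k^3 = 2 * 2 * 2
k^3 = 4 * 2
k^3 = 8
Volume scales by a factor of 8.
8 (dimensionless)


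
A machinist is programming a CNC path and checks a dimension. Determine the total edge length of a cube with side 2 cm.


Shape: cube
Side s = 2 cm
A cube has 12 edges, all equal.
Formula: total edge length = 12 * s
Total = 12 * 2
Total = 24
24 cm


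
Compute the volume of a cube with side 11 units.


Shape: cube
Side s = 11 units
Formula: V = s^3
V = 11 * 11 * 11
V = 121 * 11
V = 1331
1331 units^3


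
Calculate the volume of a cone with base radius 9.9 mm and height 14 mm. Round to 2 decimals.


Shape: cone
Radius r = 9.9 mm, Height h = 14 mm
Formula: V = (1/3) * pi * r^2 * h
r^2 = 98.01
pi * r^2 * h = pi * 98.01 * 14 = 1372.14 * pi
V = 1372.14 * pi / 3
V = 1436.9
1436.9 mm^3


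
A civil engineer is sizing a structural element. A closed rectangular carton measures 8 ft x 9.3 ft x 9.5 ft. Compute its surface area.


Shape: rectangular prism
l = 8 ft, w = 9.3 ft, h = 9.5 ft
Formula: SA = 2(lw + lh + wh)
lw = 74.4, lh = 76, wh = 88.35
lw + lh + wh = 238.75
SA = 2 * 238.75
SA = 477.5
477.5 ft^2


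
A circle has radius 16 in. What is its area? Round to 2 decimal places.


Shape: circle
Radius r = 16 in
Formula: A = pi * r^2
r^2 = 16^2 = 256
A = pi * 256
A = 804.25
804.25 in^2


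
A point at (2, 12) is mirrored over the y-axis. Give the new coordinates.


Transformation: reflection
Original point: (2, 12)
Rule for reflection over the y-axis: (x, y) -> (-x, y)
Apply: (2, 12) -> (-2, 12)
(-2, 12)


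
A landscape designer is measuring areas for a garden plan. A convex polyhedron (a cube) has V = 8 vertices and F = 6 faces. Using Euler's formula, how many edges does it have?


Polyhedron: cube
Euler's formula for convex polyhedra: V - E + F = 2
Given: V = 8 vertices and F = 6 faces
Solve for E:
E = V + F - 2 = 8 + 6 - 2 = 12
12 edges


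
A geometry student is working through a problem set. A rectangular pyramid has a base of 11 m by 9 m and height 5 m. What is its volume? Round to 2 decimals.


Shape: rectangular pyramid
Base: 11 m x 9 m, Height h = 5 m
Formula: V = (1/3) * base_area * h
base_area = 11 * 9 = 99
base_area * h = 99 * 5 = 495
V = 495 / 3
V = 165
165 m^3


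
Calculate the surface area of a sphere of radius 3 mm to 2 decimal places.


Shape: sphere
Radius r = 3 mm
Formula: SA = 4 * pi * r^2
r^2 = 9
SA = 4 * pi * 9
SA = 36 * pi
SA = 113.1
113.1 mm^2


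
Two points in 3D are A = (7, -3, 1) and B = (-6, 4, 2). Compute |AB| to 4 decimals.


3D distance between two points
P1 = (7, -3, 1), P2 = (-6, 4, 2)
Formula: d = sqrt((x2-x1)^2 + (y2-y1)^2 + (z2-z1)^2)
dx = -6 - 7 = -13
dy = 4 - -3 = 7
dz = 2 - 1 = 1
dx^2 + dy^2 + dz^2 = 169 + 49 + 1 = 219
d = sqrt(219)
d = 14.7986
14.7986 units


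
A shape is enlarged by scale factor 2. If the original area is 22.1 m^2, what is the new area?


Linear scale factor k = 2
Original area = 22.1 m^2
Rule: under a linear scaling by k, areas scale by k^2.
k^2 = 2^2 = 4
New area = 22.1 * 4
New area = 88.4
88.4 m^2


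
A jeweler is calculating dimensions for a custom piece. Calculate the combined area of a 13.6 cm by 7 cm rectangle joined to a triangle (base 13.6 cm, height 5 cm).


Composite shape: rectangle + triangle
Rectangle area = 13.6 * 7 = 95.2
Triangle area = 0.5 * 13.6 * 5 = 34
Total = 95.2 + 34
Total = 129.2
129.2 cm^2


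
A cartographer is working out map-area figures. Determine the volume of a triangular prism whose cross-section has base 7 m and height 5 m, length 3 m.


Shape: triangular prism
Triangle base = 7 m, triangle height = 5 m, prism length L = 3 m
Formula: V = (1/2 * b * h_tri) * L
Cross-section area = 0.5 * 7 * 5 = 17.5
V = 17.5 * 3
V = 52.5
52.5 m^3


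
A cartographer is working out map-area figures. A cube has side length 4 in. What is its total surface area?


Shape: cube
Side s = 4 in
A cube has 6 square faces.
Formula: SA = 6 * s^2
s^2 = 16
SA = 6 * 16
SA = 96
96 in^2


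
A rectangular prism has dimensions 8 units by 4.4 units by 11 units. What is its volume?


Shape: rectangular prism
l = 8 units, w = 4.4 units, h = 11 units
Formula: V = l * w * h
V = 8 * 4.4 * 11
V = 35.2 * 11
V = 387.2
387.2 units^3


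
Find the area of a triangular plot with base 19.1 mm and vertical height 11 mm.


Shape: triangle
Base b = 19.1 mm, Height h = 11 mm
Formula: A = (1/2) * b * h
A = 0.5 * 19.1 * 11
A = 0.5 * 210.1
A = 105.05
105.05 mm^2


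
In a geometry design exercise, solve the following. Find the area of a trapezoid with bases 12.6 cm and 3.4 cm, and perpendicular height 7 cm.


Shape: trapezoid
Parallel sides a = 12.6 cm, b = 3.4 cm; Height h = 7 cm
Formula: A = (a + b) * h / 2
a + b = 12.6 + 3.4 = 16
A = 16 * 7 / 2
A = 112 / 2
A = 56
56 cm^2


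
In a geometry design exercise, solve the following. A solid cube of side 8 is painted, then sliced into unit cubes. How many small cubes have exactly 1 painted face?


Large cube: 8 x 8 x 8, cut into unit cubes.
n = 8, so n - 2 = 6
Cubes with 1 painted face lie in the interior of each face.
A cube has 6 faces; each contributes (n - 2)^2 = 36 such cubes.
Count = 6 * 36 = 216
216 unit cubes


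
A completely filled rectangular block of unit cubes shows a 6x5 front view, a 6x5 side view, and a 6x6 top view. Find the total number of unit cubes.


Orthographic views of a solid rectangular block:
Front view 6 x 5 -> length = 6, height = 5
Side view 6 x 5 -> width = 6, height = 5 (consistent)
Top view 6 x 6 -> confirms length = 6, width = 6
The block is 6 x 6 x 5.
Total unit cubes = 6 * 6 * 5 = 180
180 unit cubes


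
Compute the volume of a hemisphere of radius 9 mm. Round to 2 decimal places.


Shape: hemisphere (half of a sphere)
Radius r = 9 mm
Formula: V = (1/2) * (4/3) * pi * r^3 = (2/3) * pi * r^3
r^3 = 729
(2/3) * 729 = 486
V = 486 * pi
V = 1526.81
1526.81 mm^3


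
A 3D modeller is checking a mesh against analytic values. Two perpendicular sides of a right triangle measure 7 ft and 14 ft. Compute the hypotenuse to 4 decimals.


Shape: right triangle
Legs a = 7 ft, b = 14 ft
Formula: c = sqrt(a^2 + b^2)
a^2 = 49, b^2 = 196
a^2 + b^2 = 245
c = sqrt(245)
c = 15.6525
15.6525 ft


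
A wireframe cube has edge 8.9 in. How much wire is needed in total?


Shape: cube
Side s = 8.9 in
A cube has 12 edges, all equal.
Formula: total edge length = 12 * s
Total = 12 * 8.9
Total = 106.8
106.8 in


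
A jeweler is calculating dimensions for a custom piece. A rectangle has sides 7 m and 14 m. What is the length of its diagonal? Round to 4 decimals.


Shape: rectangle (diagonal via Pythagoras)
Sides: 7 m and 14 m
Formula: d = sqrt(l^2 + w^2)
l^2 = 49, w^2 = 196
l^2 + w^2 = 245
d = sqrt(245)
d = 15.6525
15.6525 m


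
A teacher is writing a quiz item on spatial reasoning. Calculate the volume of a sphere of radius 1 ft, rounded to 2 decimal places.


Shape: sphere
Radius r = 1 ft
Formula: V = (4/3) * pi * r^3
r^3 = 1
(4/3) * 1 = 1.333333
V = 1.333333 * pi
V = 4.19
4.19 ft^3


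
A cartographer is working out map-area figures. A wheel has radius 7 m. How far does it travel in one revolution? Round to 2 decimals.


Shape: circle
Radius r = 7 m
Formula: C = 2 * pi * r
C = 2 * pi * 7
C = 14 * pi
C = 43.98
43.98 m


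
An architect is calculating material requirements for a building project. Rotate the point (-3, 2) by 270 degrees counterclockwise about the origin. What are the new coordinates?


Transformation: rotation about the origin
Original point: (-3, 2)
Rule for 270 deg counterclockwise: (x, y) -> (y, -x)
Apply: (-3, 2) -> (2, 3)
(2, 3)


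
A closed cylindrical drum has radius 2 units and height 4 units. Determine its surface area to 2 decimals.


Shape: closed cylinder
Radius r = 2 units, Height h = 4 units
Formula: SA = 2*pi*r^2 + 2*pi*r*h = 2*pi*r*(r + h)
r + h = 6
2 * r * (r + h) = 2 * 2 * 6 = 24
SA = 24 * pi
SA = 75.4
75.4 units^2


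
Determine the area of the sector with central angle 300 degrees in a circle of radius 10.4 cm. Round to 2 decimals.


Shape: circular sector
Radius r = 10.4 cm, Angle = 300 degrees
Formula: A = (angle/360) * pi * r^2
r^2 = 108.16
Fraction of circle = 300/360
A = (300/360) * pi * 108.16
A = 90.133333 * pi
A = 283.16
283.16 cm^2


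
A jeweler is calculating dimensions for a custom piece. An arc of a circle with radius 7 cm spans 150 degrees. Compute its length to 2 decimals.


Shape: circular arc
Radius r = 7 cm, Angle = 150 degrees
Formula: L = (angle/360) * 2 * pi * r
2 * pi * r = 14 * pi
L = (150/360) * 14 * pi
L = 5.833333 * pi
L = 18.33
18.33 cm


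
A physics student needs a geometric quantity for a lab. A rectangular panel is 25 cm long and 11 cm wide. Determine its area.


Shape: rectangle
Length l = 25 cm, Width w = 11 cm
Formula: A = l * w
A = 25 * 11
A = 275
275 cm^2


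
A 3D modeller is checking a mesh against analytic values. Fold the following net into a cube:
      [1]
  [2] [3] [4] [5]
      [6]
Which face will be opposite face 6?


Net: cross layout. Take square 3 as the base (bottom).
Fold the four squares in the horizontal row up around 3: 2 -> left, 4 -> right, 5 wraps to the top.
Fold 1 and 6 up from 3: 1 -> back, 6 -> front.
Opposite pairs are therefore: (1, 6), (2, 4), (3, 5).
Face 6 is opposite face 1.
face 1


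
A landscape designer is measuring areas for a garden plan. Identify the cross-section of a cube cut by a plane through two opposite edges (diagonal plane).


Solid: cube
Cutting plane: through two opposite edges (diagonal plane)
Visualize the intersection of the plane with the solid's surface.
The boundary of the cut region is a rectangle.
rectangle


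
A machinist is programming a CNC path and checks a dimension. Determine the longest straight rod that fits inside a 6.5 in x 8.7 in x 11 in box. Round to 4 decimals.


Shape: rectangular box (space diagonal)
l = 6.5 in, w = 8.7 in, h = 11 in
Visualize: the diagonal of the base, then a right triangle with that diagonal and the height.
Formula: d = sqrt(l^2 + w^2 + h^2)
l^2 + w^2 + h^2 = 42.25 + 75.69 + 121 = 238.94
d = sqrt(238.94)
d = 15.4577
15.4577 in


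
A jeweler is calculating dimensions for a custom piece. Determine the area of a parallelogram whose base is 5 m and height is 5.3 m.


Shape: parallelogram
Base b = 5 m, Height h = 5.3 m
Formula: A = b * h
A = 5 * 5.3
A = 26.5
26.5 m^2


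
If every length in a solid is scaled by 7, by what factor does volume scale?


Linear scale factor k = 7
Rule: under a linear scaling by k, volumes scale by k^3.
k^3 = 7 * 7 * 7
k^3 = 49 * 7
k^3 = 343
Volume scales by a factor of 343.
343 (dimensionless)


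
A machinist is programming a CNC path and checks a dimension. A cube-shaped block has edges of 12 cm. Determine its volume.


Shape: cube
Side s = 12 cm
Formula: V = s^3
V = 12 * 12 * 12
V = 144 * 12
V = 1728
1728 cm^3


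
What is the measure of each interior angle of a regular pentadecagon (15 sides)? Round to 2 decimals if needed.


Shape: regular pentadecagon (15 sides)
Formula: interior angle = (n - 2) * 180 / n
(n - 2) = 13
(n - 2) * 180 = 2340
angle = 2340 / 15
angle = 156
156 degrees


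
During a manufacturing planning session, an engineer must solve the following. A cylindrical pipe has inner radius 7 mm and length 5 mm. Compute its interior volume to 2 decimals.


Shape: cylinder
Radius r = 7 mm, Height h = 5 mm
Formula: V = pi * r^2 * h
r^2 = 49
V = pi * 49 * 5
V = 245 * pi
V = 769.69
769.69 mm^3


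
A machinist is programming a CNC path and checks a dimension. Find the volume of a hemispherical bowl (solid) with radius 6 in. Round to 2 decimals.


Shape: hemisphere (half of a sphere)
Radius r = 6 in
Formula: V = (1/2) * (4/3) * pi * r^3 = (2/3) * pi * r^3
r^3 = 216
(2/3) * 216 = 144
V = 144 * pi
V = 452.39
452.39 in^3


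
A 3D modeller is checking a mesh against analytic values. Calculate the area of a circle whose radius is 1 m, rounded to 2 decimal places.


Shape: circle
Radius r = 1 m
Formula: A = pi * r^2
r^2 = 1^2 = 1
A = pi * 1
A = 3.14
3.14 m^2


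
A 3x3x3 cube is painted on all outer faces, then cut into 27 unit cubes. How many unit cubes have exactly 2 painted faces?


Large cube: 3 x 3 x 3, cut into unit cubes.
n = 3, so n - 2 = 1
Cubes with 2 painted faces lie along the edges, excluding corners.
A cube has 12 edges; each contributes (n - 2) = 1 such cubes.
Count = 12 * 1 = 12
12 unit cubes


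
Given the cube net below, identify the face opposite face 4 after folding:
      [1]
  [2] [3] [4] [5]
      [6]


Net: cross layout. Take square 3 as the base (bottom).
Fold the four squares in the horizontal row up around 3: 2 -> left, 4 -> right, 5 wraps to the top.
Fold 1 and 6 up from 3: 1 -> back, 6 -> front.
Opposite pairs are therefore: (1, 6), (2, 4), (3, 5).
Face 4 is opposite face 2.
face 2


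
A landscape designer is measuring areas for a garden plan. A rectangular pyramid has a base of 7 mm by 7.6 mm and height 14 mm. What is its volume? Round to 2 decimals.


Shape: rectangular pyramid
Base: 7 mm x 7.6 mm, Height h = 14 mm
Formula: V = (1/3) * base_area * h
base_area = 7 * 7.6 = 53.2
base_area * h = 53.2 * 14 = 744.8
V = 744.8 / 3
V = 248.27
248.27 mm^3


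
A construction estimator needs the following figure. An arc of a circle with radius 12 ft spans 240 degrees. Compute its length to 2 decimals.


Shape: circular arc
Radius r = 12 ft, Angle = 240 degrees
Formula: L = (angle/360) * 2 * pi * r
2 * pi * r = 24 * pi
L = (240/360) * 24 * pi
L = 16 * pi
L = 50.27
50.27 ft


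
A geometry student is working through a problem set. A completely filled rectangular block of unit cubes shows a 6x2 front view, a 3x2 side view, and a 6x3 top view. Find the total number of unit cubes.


Orthographic views of a solid rectangular block:
Front view 6 x 2 -> length = 6, height = 2
Side view 3 x 2 -> width = 3, height = 2 (consistent)
Top view 6 x 3 -> confirms length = 6, width = 3
The block is 6 x 3 x 2.
Total unit cubes = 6 * 3 * 2 = 36
36 unit cubes


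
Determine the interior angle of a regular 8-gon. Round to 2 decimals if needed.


Shape: regular octagon (8 sides)
Formula: interior angle = (n - 2) * 180 / n
(n - 2) = 6
(n - 2) * 180 = 1080
angle = 1080 / 8
angle = 135
135 degrees


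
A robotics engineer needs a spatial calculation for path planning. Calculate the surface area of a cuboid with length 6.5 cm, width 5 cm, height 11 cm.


Shape: rectangular prism
l = 6.5 cm, w = 5 cm, h = 11 cm
Formula: SA = 2(lw + lh + wh)
lw = 32.5, lh = 71.5, wh = 55
lw + lh + wh = 159
SA = 2 * 159
SA = 318
318 cm^2


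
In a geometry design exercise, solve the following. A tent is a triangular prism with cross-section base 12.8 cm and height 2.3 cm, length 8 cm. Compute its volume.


Shape: triangular prism
Triangle base = 12.8 cm, triangle height = 2.3 cm, prism length L = 8 cm
Formula: V = (1/2 * b * h_tri) * L
Cross-section area = 0.5 * 12.8 * 2.3 = 14.72
V = 14.72 * 8
V = 117.76
117.76 cm^3


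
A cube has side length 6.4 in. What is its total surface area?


Shape: cube
Side s = 6.4 in
A cube has 6 square faces.
Formula: SA = 6 * s^2
s^2 = 40.96
SA = 6 * 40.96
SA = 245.76
245.76 in^2


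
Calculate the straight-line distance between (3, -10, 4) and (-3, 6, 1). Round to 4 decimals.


3D distance between two points
P1 = (3, -10, 4), P2 = (-3, 6, 1)
Formula: d = sqrt((x2-x1)^2 + (y2-y1)^2 + (z2-z1)^2)
dx = -3 - 3 = -6
dy = 6 - -10 = 16
dz = 1 - 4 = -3
dx^2 + dy^2 + dz^2 = 36 + 256 + 9 = 301
d = sqrt(301)
d = 17.3494
17.3494 units


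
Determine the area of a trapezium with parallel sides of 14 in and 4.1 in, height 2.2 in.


Shape: trapezoid
Parallel sides a = 14 in, b = 4.1 in; Height h = 2.2 in
Formula: A = (a + b) * h / 2
a + b = 14 + 4.1 = 18.1
A = 18.1 * 2.2 / 2
A = 39.82 / 2
A = 19.91
19.91 in^2


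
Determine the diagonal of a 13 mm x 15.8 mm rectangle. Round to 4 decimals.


Shape: rectangle (diagonal via Pythagoras)
Sides: 13 mm and 15.8 mm
Formula: d = sqrt(l^2 + w^2)
l^2 = 169, w^2 = 249.64
l^2 + w^2 = 418.64
d = sqrt(418.64)
d = 20.4607
20.4607 mm


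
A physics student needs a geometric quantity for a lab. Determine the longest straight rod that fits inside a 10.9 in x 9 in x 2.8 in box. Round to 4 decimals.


Shape: rectangular box (space diagonal)
l = 10.9 in, w = 9 in, h = 2.8 in
Visualize: the diagonal of the base, then a right triangle with that diagonal and the height.
Formula: d = sqrt(l^2 + w^2 + h^2)
l^2 + w^2 + h^2 = 118.81 + 81 + 7.84 = 207.65
d = sqrt(207.65)
d = 14.4101
14.4101 in


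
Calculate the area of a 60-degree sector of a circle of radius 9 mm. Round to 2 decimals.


Shape: circular sector
Radius r = 9 mm, Angle = 60 degrees
Formula: A = (angle/360) * pi * r^2
r^2 = 81
Fraction of circle = 60/360
A = (60/360) * pi * 81
A = 13.5 * pi
A = 42.41
42.41 mm^2


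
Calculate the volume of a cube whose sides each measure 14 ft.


Shape: cube
Side s = 14 ft
Formula: V = s^3
V = 14 * 14 * 14
V = 196 * 14
V = 2744
2744 ft^3


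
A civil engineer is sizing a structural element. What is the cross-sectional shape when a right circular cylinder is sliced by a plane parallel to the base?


Solid: right circular cylinder
Cutting plane: parallel to the base
Visualize the intersection of the plane with the solid's surface.
The boundary of the cut region is a circle.
circle


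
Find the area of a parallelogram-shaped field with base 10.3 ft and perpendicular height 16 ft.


Shape: parallelogram
Base b = 10.3 ft, Height h = 16 ft
Formula: A = b * h
A = 10.3 * 16
A = 164.8
164.8 ft^2


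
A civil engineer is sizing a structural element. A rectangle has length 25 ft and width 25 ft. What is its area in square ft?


Shape: rectangle
Length l = 25 ft, Width w = 25 ft
Formula: A = l * w
A = 25 * 25
A = 625
625 ft^2


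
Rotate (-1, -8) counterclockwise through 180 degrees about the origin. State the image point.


Transformation: rotation about the origin
Original point: (-1, -8)
Rule for 180 deg: (x, y) -> (-x, -y)
Apply: (-1, -8) -> (1, 8)
(1, 8)


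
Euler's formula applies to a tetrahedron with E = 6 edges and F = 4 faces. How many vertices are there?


Polyhedron: tetrahedron
Euler's formula for convex polyhedra: V - E + F = 2
Given: E = 6 edges and F = 4 faces
Solve for V:
V = 2 + E - F = 2 + 6 - 4 = 4
4 vertices
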